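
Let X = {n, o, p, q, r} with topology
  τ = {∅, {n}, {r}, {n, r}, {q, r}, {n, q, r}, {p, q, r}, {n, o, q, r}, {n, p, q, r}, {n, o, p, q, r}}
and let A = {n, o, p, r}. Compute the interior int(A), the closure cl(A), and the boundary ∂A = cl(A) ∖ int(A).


int(A) = {n, r}, cl(A) = {n, o, p, q, r}, ∂A = {o, p, q}.

Closed sets in (X, τ) are complements of opens:
  closed(X, τ) = {∅, {o}, {p}, {n, o}, {o, p}, {n, o, p}, {o, p, q}, {n, o, p, q}, {o, p, q, r}, {n, o, p, q, r}}.
int(A) = ⋃ {U ∈ τ : U ⊆ A}. Opens contained in A: ∅, {n}, {r}, {n, r}.
Taking the union of these: int(A) = {n, r}.
cl(A) = ⋂ {C closed : A ⊆ C}. Closed sets containing A: {n, o, p, q, r}.
Intersecting these: cl(A) = {n, o, p, q, r}.
∂A = cl(A) ∖ int(A) = {n, o, p, q, r} ∖ {n, r} = {o, p, q}.


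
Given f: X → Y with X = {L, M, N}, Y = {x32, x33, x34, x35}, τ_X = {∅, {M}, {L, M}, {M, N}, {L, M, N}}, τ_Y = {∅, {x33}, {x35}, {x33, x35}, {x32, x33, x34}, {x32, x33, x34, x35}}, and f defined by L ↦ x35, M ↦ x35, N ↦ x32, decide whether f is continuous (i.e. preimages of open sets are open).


f is NOT continuous.

Compute f^{-1}(U) for each U ∈ τ_Y:
  U = ∅: f^{-1}(U) = ∅ ∈ τ_X ✓.
  U = {x33}: f^{-1}(U) = ∅ ∈ τ_X ✓.
  U = {x35}: f^{-1}(U) = {L, M} ∈ τ_X ✓.
  U = {x33, x35}: f^{-1}(U) = {L, M} ∈ τ_X ✓.
  U = {x32, x33, x34}: f^{-1}(U) = {N} ∉ τ_X ✗.
  U = {x32, x33, x34, x35}: f^{-1}(U) = {L, M, N} ∈ τ_X ✓.
Found U = {x32, x33, x34} with f^{-1}(U) = {N} not in τ_X. Therefore f is NOT continuous.


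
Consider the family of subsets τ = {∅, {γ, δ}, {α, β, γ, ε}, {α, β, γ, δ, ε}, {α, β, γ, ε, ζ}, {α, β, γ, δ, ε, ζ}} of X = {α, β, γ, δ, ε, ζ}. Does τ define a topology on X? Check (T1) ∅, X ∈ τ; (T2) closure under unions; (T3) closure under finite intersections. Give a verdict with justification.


τ is NOT a topology on X.

Axiom (T1): ∅ ∈ τ? Yes; X ∈ τ? Yes.
Axiom (T2/T3): check pairwise unions and intersections of members of τ.
Counterexample for (T3): {γ, δ} ∩ {α, β, γ, ε} = {γ} ∉ τ. Therefore τ is NOT a topology.


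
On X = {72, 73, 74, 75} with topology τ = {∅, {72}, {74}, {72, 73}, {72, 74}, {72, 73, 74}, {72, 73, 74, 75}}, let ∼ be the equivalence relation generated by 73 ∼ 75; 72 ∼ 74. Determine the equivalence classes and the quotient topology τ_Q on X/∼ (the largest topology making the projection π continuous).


X/∼ = {[72=74], [73=75]}; |τ_Q| = 3.

Equivalence classes: [72=74], [73=75].
Quotient map π: X → X/∼ sends 72 ↦ [72=74], 73 ↦ [73=75], 74 ↦ [72=74], 75 ↦ [73=75].
For each subset V ⊆ X/∼, compute π^{-1}(V) ⊆ X and check whether π^{-1}(V) ∈ τ. V is open in τ_Q iff π^{-1}(V) ∈ τ.
  V = {}: π^{-1}(V) = ∅ ∈ τ ✓.
  V = {[72=74]}: π^{-1}(V) = {72, 74} ∈ τ ✓.
  V = {[73=75]}: π^{-1}(V) = {73, 75} ∉ τ ✗.
  V = {[72=74], [73=75]}: π^{-1}(V) = {72, 73, 74, 75} ∈ τ ✓.
Open sets in the quotient: τ_Q = {{}, {[72=74]}, {[72=74], [73=75]}} (3 elements).


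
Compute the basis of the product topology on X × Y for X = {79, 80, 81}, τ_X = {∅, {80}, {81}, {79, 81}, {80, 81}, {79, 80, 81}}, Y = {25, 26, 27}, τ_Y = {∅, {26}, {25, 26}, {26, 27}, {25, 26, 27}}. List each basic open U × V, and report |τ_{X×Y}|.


Basis B = {∅ × ∅, {80} × {26}, {81} × {26}, {79, 81} × {26}, {80} × {25, 26}, {80} × {26, 27}, {80, 81} × {26}, {81} × {25, 26}, {81} × {26, 27}, {79, 80, 81} × {26}, {80} × {25, 26, 27}, {81} × {25, 26, 27}, {79, 81} × {25, 26}, {79, 81} × {26, 27}, {80, 81} × {25, 26}, {80, 81} × {26, 27}, {79, 81} × {25, 26, 27}, {79, 80, 81} × {25, 26}, {79, 80, 81} × {26, 27}, {80, 81} × {25, 26, 27}, {79, 80, 81} × {25, 26, 27}}; |τ_{X×Y}| = 70.

Enumerate products U × V with U ∈ τ_X, V ∈ τ_Y (deduplicated):
  ∅ × ∅ = {} (∅)
  {80} × {26} = {(80,26)}
  {81} × {26} = {(81,26)}
  {79, 81} × {26} = {(79,26), (81,26)}
  {80} × {25, 26} = {(80,25), (80,26)}
  {80} × {26, 27} = {(80,26), (80,27)}
  {80, 81} × {26} = {(80,26), (81,26)}
  {81} × {25, 26} = {(81,25), (81,26)}
  {81} × {26, 27} = {(81,26), (81,27)}
  {79, 80, 81} × {26} = {(79,26), (80,26), (81,26)}
  {80} × {25, 26, 27} = {(80,25), (80,26), (80,27)}
  {81} × {25, 26, 27} = {(81,25), (81,26), (81,27)}
  {79, 81} × {25, 26} = {(79,25), (79,26), (81,25), (81,26)}
  {79, 81} × {26, 27} = {(79,26), (79,27), (81,26), (81,27)}
  {80, 81} × {25, 26} = {(80,25), (80,26), (81,25), (81,26)}
  {80, 81} × {26, 27} = {(80,26), (80,27), (81,26), (81,27)}
  {79, 81} × {25, 26, 27} = {(79,25), (79,26), (79,27), (81,25), (81,26), (81,27)}
  {79, 80, 81} × {25, 26} = {(79,25), (79,26), (80,25), (80,26), (81,25), (81,26)}
  {79, 80, 81} × {26, 27} = {(79,26), (79,27), (80,26), (80,27), (81,26), (81,27)}
  {80, 81} × {25, 26, 27} = {(80,25), (80,26), (80,27), (81,25), (81,26), (81,27)}
  {79, 80, 81} × {25, 26, 27} = {(79,25), (79,26), (79,27), (80,25), (80,26), (80,27), (81,25), (81,26), (81,27)}
These 21 distinct sets form the basis B.
Close under arbitrary unions to get τ_{X×Y}; counting gives |τ_{X×Y}| = 70.


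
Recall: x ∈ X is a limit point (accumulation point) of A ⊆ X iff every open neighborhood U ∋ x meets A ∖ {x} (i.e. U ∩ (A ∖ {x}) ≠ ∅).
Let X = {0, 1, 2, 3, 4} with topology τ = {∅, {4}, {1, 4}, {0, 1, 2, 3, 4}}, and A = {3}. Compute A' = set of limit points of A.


A' = {0, 2}

For each x ∈ X, list the open sets U ∈ τ with x ∈ U, then check whether U ∩ (A ∖ {x}) ≠ ∅ for every such U.
  x = 0: opens ∋ x are {0, 1, 2, 3, 4}; each meets A ∖ {0}, so x IS a limit point.
  x = 1: open {1, 4} ∋ x has {1, 4} ∩ (A ∖ {1}) = ∅, so x is NOT a limit point.
  x = 2: opens ∋ x are {0, 1, 2, 3, 4}; each meets A ∖ {2}, so x IS a limit point.
  x = 3: open {0, 1, 2, 3, 4} ∋ x has {0, 1, 2, 3, 4} ∩ (A ∖ {3}) = ∅, so x is NOT a limit point.
  x = 4: open {4} ∋ x has {4} ∩ (A ∖ {4}) = ∅, so x is NOT a limit point.
Collecting: A' = {0, 2}.


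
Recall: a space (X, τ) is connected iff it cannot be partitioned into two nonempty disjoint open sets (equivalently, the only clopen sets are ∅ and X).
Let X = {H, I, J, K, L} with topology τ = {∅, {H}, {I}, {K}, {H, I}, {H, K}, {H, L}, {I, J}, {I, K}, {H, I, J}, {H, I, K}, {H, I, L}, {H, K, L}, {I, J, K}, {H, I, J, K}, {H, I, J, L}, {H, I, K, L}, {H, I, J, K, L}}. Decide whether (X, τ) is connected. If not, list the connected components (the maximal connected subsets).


(X, τ) is disconnected; components = [{K}, {H, L}, {I, J}].

Find clopen sets (U ∈ τ with X ∖ U ∈ τ):
  U = ∅, X ∖ U = {H, I, J, K, L} — both open, so U is clopen.
  U = {K}, X ∖ U = {H, I, J, L} — both open, so U is clopen.
  U = {H, L}, X ∖ U = {I, J, K} — both open, so U is clopen.
  U = {I, J}, X ∖ U = {H, K, L} — both open, so U is clopen.
  U = {H, K, L}, X ∖ U = {I, J} — both open, so U is clopen.
  U = {I, J, K}, X ∖ U = {H, L} — both open, so U is clopen.
  U = {H, I, J, L}, X ∖ U = {K} — both open, so U is clopen.
  U = {H, I, J, K, L}, X ∖ U = ∅ — both open, so U is clopen.
Nontrivial clopen(s) exist: e.g. {H, L}. So (X, τ) is disconnected.
Compute connected components by grouping points that agree on all clopens:
  component: {K}
  component: {H, L}
  component: {I, J}


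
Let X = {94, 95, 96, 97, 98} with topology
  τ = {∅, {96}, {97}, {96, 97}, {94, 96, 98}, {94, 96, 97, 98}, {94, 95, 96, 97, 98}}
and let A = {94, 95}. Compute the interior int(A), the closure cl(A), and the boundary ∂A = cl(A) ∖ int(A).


int(A) = ∅, cl(A) = {94, 95, 98}, ∂A = {94, 95, 98}.

Closed sets in (X, τ) are complements of opens:
  closed(X, τ) = {∅, {95}, {95, 97}, {94, 95, 98}, {94, 95, 96, 98}, {94, 95, 97, 98}, {94, 95, 96, 97, 98}}.
int(A) = ⋃ {U ∈ τ : U ⊆ A}. Opens contained in A: ∅.
Taking the union of these: int(A) = ∅.
cl(A) = ⋂ {C closed : A ⊆ C}. Closed sets containing A: {94, 95, 98}, {94, 95, 96, 98}, {94, 95, 97, 98}, {94, 95, 96, 97, 98}.
Intersecting these: cl(A) = {94, 95, 98}.
∂A = cl(A) ∖ int(A) = {94, 95, 98} ∖ ∅ = {94, 95, 98}.


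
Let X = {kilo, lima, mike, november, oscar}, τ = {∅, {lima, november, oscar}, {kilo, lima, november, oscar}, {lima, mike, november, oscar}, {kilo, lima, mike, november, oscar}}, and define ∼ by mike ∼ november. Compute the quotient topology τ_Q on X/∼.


X/∼ = {[kilo], [lima], [mike=november], [oscar]}; |τ_Q| = 3.

Equivalence classes: [kilo], [lima], [mike=november], [oscar].
Quotient map π: X → X/∼ sends kilo ↦ [kilo], lima ↦ [lima], mike ↦ [mike=november], november ↦ [mike=november], oscar ↦ [oscar].
For each subset V ⊆ X/∼, compute π^{-1}(V) ⊆ X and check whether π^{-1}(V) ∈ τ. V is open in τ_Q iff π^{-1}(V) ∈ τ.
  V = {}: π^{-1}(V) = ∅ ∈ τ ✓.
  V = {[kilo]}: π^{-1}(V) = {kilo} ∉ τ ✗.
  V = {[lima]}: π^{-1}(V) = {lima} ∉ τ ✗.
  V = {[kilo], [lima]}: π^{-1}(V) = {kilo, lima} ∉ τ ✗.
  V = {[mike=november]}: π^{-1}(V) = {mike, november} ∉ τ ✗.
  V = {[kilo], [mike=november]}: π^{-1}(V) = {kilo, mike, november} ∉ τ ✗.
  V = {[lima], [mike=november]}: π^{-1}(V) = {lima, mike, november} ∉ τ ✗.
  V = {[kilo], [lima], [mike=november]}: π^{-1}(V) = {kilo, lima, mike, november} ∉ τ ✗.
  V = {[oscar]}: π^{-1}(V) = {oscar} ∉ τ ✗.
  V = {[kilo], [oscar]}: π^{-1}(V) = {kilo, oscar} ∉ τ ✗.
  V = {[lima], [oscar]}: π^{-1}(V) = {lima, oscar} ∉ τ ✗.
  V = {[kilo], [lima], [oscar]}: π^{-1}(V) = {kilo, lima, oscar} ∉ τ ✗.
  V = {[mike=november], [oscar]}: π^{-1}(V) = {mike, november, oscar} ∉ τ ✗.
  V = {[kilo], [mike=november], [oscar]}: π^{-1}(V) = {kilo, mike, november, oscar} ∉ τ ✗.
  V = {[lima], [mike=november], [oscar]}: π^{-1}(V) = {lima, mike, november, oscar} ∈ τ ✓.
  V = {[kilo], [lima], [mike=november], [oscar]}: π^{-1}(V) = {kilo, lima, mike, november, oscar} ∈ τ ✓.
Open sets in the quotient: τ_Q = {{}, {[lima], [mike=november], [oscar]}, {[kilo], [lima], [mike=november], [oscar]}} (3 elements).


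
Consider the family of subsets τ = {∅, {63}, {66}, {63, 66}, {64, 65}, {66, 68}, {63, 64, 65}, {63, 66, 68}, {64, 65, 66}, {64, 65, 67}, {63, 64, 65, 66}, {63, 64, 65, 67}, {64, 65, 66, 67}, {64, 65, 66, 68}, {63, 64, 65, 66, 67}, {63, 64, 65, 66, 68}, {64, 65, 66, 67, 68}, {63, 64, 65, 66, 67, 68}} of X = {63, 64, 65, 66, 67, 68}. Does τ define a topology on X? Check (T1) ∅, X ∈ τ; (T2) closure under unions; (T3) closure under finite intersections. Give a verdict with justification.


τ IS a topology on X.

Axiom (T1): ∅ ∈ τ? Yes; X ∈ τ? Yes.
Axiom (T2/T3): check pairwise unions and intersections of members of τ.
All pairwise intersections and unions checked — each lies in τ. Therefore τ satisfies (T1), (T2), (T3): it IS a topology on X.


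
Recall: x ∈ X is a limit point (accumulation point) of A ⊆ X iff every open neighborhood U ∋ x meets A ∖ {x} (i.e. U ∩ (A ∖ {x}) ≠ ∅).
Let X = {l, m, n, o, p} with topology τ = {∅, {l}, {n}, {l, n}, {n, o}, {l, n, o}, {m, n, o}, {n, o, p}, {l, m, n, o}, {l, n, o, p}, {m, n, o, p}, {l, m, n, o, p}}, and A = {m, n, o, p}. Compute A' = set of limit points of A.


A' = {m, o, p}

For each x ∈ X, list the open sets U ∈ τ with x ∈ U, then check whether U ∩ (A ∖ {x}) ≠ ∅ for every such U.
  x = l: open {l} ∋ x has {l} ∩ (A ∖ {l}) = ∅, so x is NOT a limit point.
  x = m: opens ∋ x are {m, n, o}, {l, m, n, o}, {m, n, o, p}, {l, m, n, o, p}; each meets A ∖ {m}, so x IS a limit point.
  x = n: open {n} ∋ x has {n} ∩ (A ∖ {n}) = ∅, so x is NOT a limit point.
  x = o: opens ∋ x are {n, o}, {l, n, o}, {m, n, o}, {n, o, p}, {l, m, n, o}, {l, n, o, p}, {m, n, o, p}, {l, m, n, o, p}; each meets A ∖ {o}, so x IS a limit point.
  x = p: opens ∋ x are {n, o, p}, {l, n, o, p}, {m, n, o, p}, {l, m, n, o, p}; each meets A ∖ {p}, so x IS a limit point.
Collecting: A' = {m, o, p}.


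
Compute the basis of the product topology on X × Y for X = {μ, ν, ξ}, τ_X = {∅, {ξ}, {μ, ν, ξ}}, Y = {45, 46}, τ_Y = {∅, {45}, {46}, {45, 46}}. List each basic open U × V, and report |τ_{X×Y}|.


Basis B = {∅ × ∅, {ξ} × {45}, {ξ} × {46}, {ξ} × {45, 46}, {μ, ν, ξ} × {45}, {μ, ν, ξ} × {46}, {μ, ν, ξ} × {45, 46}}; |τ_{X×Y}| = 9.

Enumerate products U × V with U ∈ τ_X, V ∈ τ_Y (deduplicated):
  ∅ × ∅ = {} (∅)
  {ξ} × {45} = {(ξ,45)}
  {ξ} × {46} = {(ξ,46)}
  {ξ} × {45, 46} = {(ξ,45), (ξ,46)}
  {μ, ν, ξ} × {45} = {(μ,45), (ν,45), (ξ,45)}
  {μ, ν, ξ} × {46} = {(μ,46), (ν,46), (ξ,46)}
  {μ, ν, ξ} × {45, 46} = {(μ,45), (μ,46), (ν,45), (ν,46), (ξ,45), (ξ,46)}
These 7 distinct sets form the basis B.
Close under arbitrary unions to get τ_{X×Y}; counting gives |τ_{X×Y}| = 9.


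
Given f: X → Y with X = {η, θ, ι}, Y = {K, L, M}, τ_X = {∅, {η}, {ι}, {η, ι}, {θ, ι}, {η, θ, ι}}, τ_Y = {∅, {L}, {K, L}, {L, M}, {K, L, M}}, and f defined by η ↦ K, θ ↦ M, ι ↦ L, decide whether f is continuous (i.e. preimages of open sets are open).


f IS continuous.

Compute f^{-1}(U) for each U ∈ τ_Y:
  U = ∅: f^{-1}(U) = ∅ ∈ τ_X ✓.
  U = {L}: f^{-1}(U) = {ι} ∈ τ_X ✓.
  U = {K, L}: f^{-1}(U) = {η, ι} ∈ τ_X ✓.
  U = {L, M}: f^{-1}(U) = {θ, ι} ∈ τ_X ✓.
  U = {K, L, M}: f^{-1}(U) = {η, θ, ι} ∈ τ_X ✓.
Every preimage lies in τ_X, so f IS continuous.


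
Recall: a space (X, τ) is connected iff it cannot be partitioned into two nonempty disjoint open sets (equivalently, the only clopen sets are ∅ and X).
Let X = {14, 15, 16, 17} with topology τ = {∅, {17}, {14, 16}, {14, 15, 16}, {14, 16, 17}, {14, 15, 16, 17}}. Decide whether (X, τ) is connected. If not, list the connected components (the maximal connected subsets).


(X, τ) is disconnected; components = [{17}, {14, 15, 16}].

Find clopen sets (U ∈ τ with X ∖ U ∈ τ):
  U = ∅, X ∖ U = {14, 15, 16, 17} — both open, so U is clopen.
  U = {17}, X ∖ U = {14, 15, 16} — both open, so U is clopen.
  U = {14, 15, 16}, X ∖ U = {17} — both open, so U is clopen.
  U = {14, 15, 16, 17}, X ∖ U = ∅ — both open, so U is clopen.
Nontrivial clopen(s) exist: e.g. {17}. So (X, τ) is disconnected.
Compute connected components by grouping points that agree on all clopens:
  component: {17}
  component: {14, 15, 16}


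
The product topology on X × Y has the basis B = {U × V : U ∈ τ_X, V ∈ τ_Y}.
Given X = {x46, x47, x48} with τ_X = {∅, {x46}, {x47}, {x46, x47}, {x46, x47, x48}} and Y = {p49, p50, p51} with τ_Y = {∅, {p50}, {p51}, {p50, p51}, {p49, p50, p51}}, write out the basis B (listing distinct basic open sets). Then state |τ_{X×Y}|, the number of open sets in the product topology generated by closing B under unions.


Basis B = {∅ × ∅, {x46} × {p50}, {x46} × {p51}, {x47} × {p50}, {x47} × {p51}, {x46} × {p50, p51}, {x46, x47} × {p50}, {x46, x47} × {p51}, {x47} × {p50, p51}, {x46} × {p49, p50, p51}, {x46, x47, x48} × {p50}, {x46, x47, x48} × {p51}, {x47} × {p49, p50, p51}, {x46, x47} × {p50, p51}, {x46, x47} × {p49, p50, p51}, {x46, x47, x48} × {p50, p51}, {x46, x47, x48} × {p49, p50, p51}}; |τ_{X×Y}| = 48.

Enumerate products U × V with U ∈ τ_X, V ∈ τ_Y (deduplicated):
  ∅ × ∅ = {} (∅)
  {x46} × {p50} = {(x46,p50)}
  {x46} × {p51} = {(x46,p51)}
  {x47} × {p50} = {(x47,p50)}
  {x47} × {p51} = {(x47,p51)}
  {x46} × {p50, p51} = {(x46,p50), (x46,p51)}
  {x46, x47} × {p50} = {(x46,p50), (x47,p50)}
  {x46, x47} × {p51} = {(x46,p51), (x47,p51)}
  {x47} × {p50, p51} = {(x47,p50), (x47,p51)}
  {x46} × {p49, p50, p51} = {(x46,p49), (x46,p50), (x46,p51)}
  {x46, x47, x48} × {p50} = {(x46,p50), (x47,p50), (x48,p50)}
  {x46, x47, x48} × {p51} = {(x46,p51), (x47,p51), (x48,p51)}
  {x47} × {p49, p50, p51} = {(x47,p49), (x47,p50), (x47,p51)}
  {x46, x47} × {p50, p51} = {(x46,p50), (x46,p51), (x47,p50), (x47,p51)}
  {x46, x47} × {p49, p50, p51} = {(x46,p49), (x46,p50), (x46,p51), (x47,p49), (x47,p50), (x47,p51)}
  {x46, x47, x48} × {p50, p51} = {(x46,p50), (x46,p51), (x47,p50), (x47,p51), (x48,p50), (x48,p51)}
  {x46, x47, x48} × {p49, p50, p51} = {(x46,p49), (x46,p50), (x46,p51), (x47,p49), (x47,p50), (x47,p51), (x48,p49), (x48,p50), (x48,p51)}
These 17 distinct sets form the basis B.
Close under arbitrary unions to get τ_{X×Y}; counting gives |τ_{X×Y}| = 48.


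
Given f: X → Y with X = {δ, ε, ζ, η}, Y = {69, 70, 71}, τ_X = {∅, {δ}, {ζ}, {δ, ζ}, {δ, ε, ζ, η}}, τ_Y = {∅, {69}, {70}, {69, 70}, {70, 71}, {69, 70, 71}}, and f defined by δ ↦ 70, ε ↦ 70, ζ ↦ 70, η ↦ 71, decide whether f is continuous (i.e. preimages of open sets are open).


f is NOT continuous.

Compute f^{-1}(U) for each U ∈ τ_Y:
  U = ∅: f^{-1}(U) = ∅ ∈ τ_X ✓.
  U = {69}: f^{-1}(U) = ∅ ∈ τ_X ✓.
  U = {70}: f^{-1}(U) = {δ, ε, ζ} ∉ τ_X ✗.
  U = {69, 70}: f^{-1}(U) = {δ, ε, ζ} ∉ τ_X ✗.
  U = {70, 71}: f^{-1}(U) = {δ, ε, ζ, η} ∈ τ_X ✓.
  U = {69, 70, 71}: f^{-1}(U) = {δ, ε, ζ, η} ∈ τ_X ✓.
Found U = {70} with f^{-1}(U) = {δ, ε, ζ} not in τ_X. Therefore f is NOT continuous.


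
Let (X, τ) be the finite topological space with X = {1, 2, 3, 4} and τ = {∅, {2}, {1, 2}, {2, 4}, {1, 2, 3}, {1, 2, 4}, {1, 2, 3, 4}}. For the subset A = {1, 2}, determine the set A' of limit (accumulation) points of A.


A' = {1, 3, 4}

For each x ∈ X, list the open sets U ∈ τ with x ∈ U, then check whether U ∩ (A ∖ {x}) ≠ ∅ for every such U.
  x = 1: opens ∋ x are {1, 2}, {1, 2, 3}, {1, 2, 4}, {1, 2, 3, 4}; each meets A ∖ {1}, so x IS a limit point.
  x = 2: open {2} ∋ x has {2} ∩ (A ∖ {2}) = ∅, so x is NOT a limit point.
  x = 3: opens ∋ x are {1, 2, 3}, {1, 2, 3, 4}; each meets A ∖ {3}, so x IS a limit point.
  x = 4: opens ∋ x are {2, 4}, {1, 2, 4}, {1, 2, 3, 4}; each meets A ∖ {4}, so x IS a limit point.
Collecting: A' = {1, 3, 4}.


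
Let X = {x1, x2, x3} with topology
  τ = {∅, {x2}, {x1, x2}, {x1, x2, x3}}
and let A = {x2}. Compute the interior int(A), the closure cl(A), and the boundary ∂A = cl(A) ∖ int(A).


int(A) = {x2}, cl(A) = {x1, x2, x3}, ∂A = {x1, x3}.

Closed sets in (X, τ) are complements of opens:
  closed(X, τ) = {∅, {x3}, {x1, x3}, {x1, x2, x3}}.
int(A) = ⋃ {U ∈ τ : U ⊆ A}. Opens contained in A: ∅, {x2}.
Taking the union of these: int(A) = {x2}.
cl(A) = ⋂ {C closed : A ⊆ C}. Closed sets containing A: {x1, x2, x3}.
Intersecting these: cl(A) = {x1, x2, x3}.
∂A = cl(A) ∖ int(A) = {x1, x2, x3} ∖ {x2} = {x1, x3}.


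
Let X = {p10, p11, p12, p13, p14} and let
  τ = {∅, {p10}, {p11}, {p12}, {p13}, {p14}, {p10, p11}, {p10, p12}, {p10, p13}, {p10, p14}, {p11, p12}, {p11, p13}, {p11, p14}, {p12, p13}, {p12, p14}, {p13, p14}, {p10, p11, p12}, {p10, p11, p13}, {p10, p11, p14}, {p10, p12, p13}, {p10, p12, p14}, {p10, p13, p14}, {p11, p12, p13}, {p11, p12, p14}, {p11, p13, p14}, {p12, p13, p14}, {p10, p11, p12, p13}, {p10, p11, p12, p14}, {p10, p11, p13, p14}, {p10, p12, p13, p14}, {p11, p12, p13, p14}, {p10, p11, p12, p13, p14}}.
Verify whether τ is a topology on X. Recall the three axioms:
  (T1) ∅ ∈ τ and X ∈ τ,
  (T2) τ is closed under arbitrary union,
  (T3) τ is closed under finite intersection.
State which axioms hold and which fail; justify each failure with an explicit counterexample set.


τ IS a topology on X.

Axiom (T1): ∅ ∈ τ? Yes; X ∈ τ? Yes.
Axiom (T2/T3): check pairwise unions and intersections of members of τ.
All pairwise intersections and unions checked — each lies in τ. Therefore τ satisfies (T1), (T2), (T3): it IS a topology on X.


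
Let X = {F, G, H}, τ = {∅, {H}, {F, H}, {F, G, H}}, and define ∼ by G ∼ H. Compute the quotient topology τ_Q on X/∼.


X/∼ = {[F], [G=H]}; |τ_Q| = 2.

Equivalence classes: [F], [G=H].
Quotient map π: X → X/∼ sends F ↦ [F], G ↦ [G=H], H ↦ [G=H].
For each subset V ⊆ X/∼, compute π^{-1}(V) ⊆ X and check whether π^{-1}(V) ∈ τ. V is open in τ_Q iff π^{-1}(V) ∈ τ.
  V = {}: π^{-1}(V) = ∅ ∈ τ ✓.
  V = {[F]}: π^{-1}(V) = {F} ∉ τ ✗.
  V = {[G=H]}: π^{-1}(V) = {G, H} ∉ τ ✗.
  V = {[F], [G=H]}: π^{-1}(V) = {F, G, H} ∈ τ ✓.
Open sets in the quotient: τ_Q = {{}, {[F], [G=H]}} (2 elements).


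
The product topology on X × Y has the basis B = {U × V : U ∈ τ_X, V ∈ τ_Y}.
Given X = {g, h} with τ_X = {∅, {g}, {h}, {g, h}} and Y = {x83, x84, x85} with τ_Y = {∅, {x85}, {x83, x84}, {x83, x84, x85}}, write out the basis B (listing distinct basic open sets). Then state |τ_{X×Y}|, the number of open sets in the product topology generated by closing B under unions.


Basis B = {∅ × ∅, {g} × {x85}, {h} × {x85}, {g} × {x83, x84}, {g, h} × {x85}, {h} × {x83, x84}, {g} × {x83, x84, x85}, {h} × {x83, x84, x85}, {g, h} × {x83, x84}, {g, h} × {x83, x84, x85}}; |τ_{X×Y}| = 16.

Enumerate products U × V with U ∈ τ_X, V ∈ τ_Y (deduplicated):
  ∅ × ∅ = {} (∅)
  {g} × {x85} = {(g,x85)}
  {h} × {x85} = {(h,x85)}
  {g} × {x83, x84} = {(g,x83), (g,x84)}
  {g, h} × {x85} = {(g,x85), (h,x85)}
  {h} × {x83, x84} = {(h,x83), (h,x84)}
  {g} × {x83, x84, x85} = {(g,x83), (g,x84), (g,x85)}
  {h} × {x83, x84, x85} = {(h,x83), (h,x84), (h,x85)}
  {g, h} × {x83, x84} = {(g,x83), (g,x84), (h,x83), (h,x84)}
  {g, h} × {x83, x84, x85} = {(g,x83), (g,x84), (g,x85), (h,x83), (h,x84), (h,x85)}
These 10 distinct sets form the basis B.
Close under arbitrary unions to get τ_{X×Y}; counting gives |τ_{X×Y}| = 16.


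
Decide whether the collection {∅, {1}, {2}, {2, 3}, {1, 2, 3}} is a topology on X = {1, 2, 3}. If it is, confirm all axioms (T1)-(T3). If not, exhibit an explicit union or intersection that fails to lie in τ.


τ is NOT a topology on X.

Axiom (T1): ∅ ∈ τ? Yes; X ∈ τ? Yes.
Axiom (T2/T3): check pairwise unions and intersections of members of τ.
Counterexample for (T2): {1} ∪ {2} = {1, 2} ∉ τ. Therefore τ is NOT a topology.


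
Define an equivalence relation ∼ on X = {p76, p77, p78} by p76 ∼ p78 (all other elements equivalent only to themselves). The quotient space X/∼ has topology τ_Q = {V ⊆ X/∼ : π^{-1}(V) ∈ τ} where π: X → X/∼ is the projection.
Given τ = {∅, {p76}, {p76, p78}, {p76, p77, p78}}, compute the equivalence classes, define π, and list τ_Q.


X/∼ = {[p76=p78], [p77]}; |τ_Q| = 3.

Equivalence classes: [p76=p78], [p77].
Quotient map π: X → X/∼ sends p76 ↦ [p76=p78], p77 ↦ [p77], p78 ↦ [p76=p78].
For each subset V ⊆ X/∼, compute π^{-1}(V) ⊆ X and check whether π^{-1}(V) ∈ τ. V is open in τ_Q iff π^{-1}(V) ∈ τ.
  V = {}: π^{-1}(V) = ∅ ∈ τ ✓.
  V = {[p76=p78]}: π^{-1}(V) = {p76, p78} ∈ τ ✓.
  V = {[p77]}: π^{-1}(V) = {p77} ∉ τ ✗.
  V = {[p76=p78], [p77]}: π^{-1}(V) = {p76, p77, p78} ∈ τ ✓.
Open sets in the quotient: τ_Q = {{}, {[p76=p78]}, {[p76=p78], [p77]}} (3 elements).


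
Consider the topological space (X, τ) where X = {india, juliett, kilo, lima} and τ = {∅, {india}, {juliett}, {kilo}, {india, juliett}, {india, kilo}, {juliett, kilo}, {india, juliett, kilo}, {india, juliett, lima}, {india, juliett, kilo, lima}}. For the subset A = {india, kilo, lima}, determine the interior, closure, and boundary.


int(A) = {india, kilo}, cl(A) = {india, kilo, lima}, ∂A = {lima}.

Closed sets in (X, τ) are complements of opens:
  closed(X, τ) = {∅, {kilo}, {lima}, {india, lima}, {juliett, lima}, {kilo, lima}, {india, juliett, lima}, {india, kilo, lima}, {juliett, kilo, lima}, {india, juliett, kilo, lima}}.
int(A) = ⋃ {U ∈ τ : U ⊆ A}. Opens contained in A: ∅, {india}, {kilo}, {india, kilo}.
Taking the union of these: int(A) = {india, kilo}.
cl(A) = ⋂ {C closed : A ⊆ C}. Closed sets containing A: {india, kilo, lima}, {india, juliett, kilo, lima}.
Intersecting these: cl(A) = {india, kilo, lima}.
∂A = cl(A) ∖ int(A) = {india, kilo, lima} ∖ {india, kilo} = {lima}.


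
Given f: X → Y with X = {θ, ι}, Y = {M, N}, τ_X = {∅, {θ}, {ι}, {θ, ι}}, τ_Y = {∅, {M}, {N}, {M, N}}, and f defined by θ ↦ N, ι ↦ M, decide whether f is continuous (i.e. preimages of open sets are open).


f IS continuous.

Compute f^{-1}(U) for each U ∈ τ_Y:
  U = ∅: f^{-1}(U) = ∅ ∈ τ_X ✓.
  U = {M}: f^{-1}(U) = {ι} ∈ τ_X ✓.
  U = {N}: f^{-1}(U) = {θ} ∈ τ_X ✓.
  U = {M, N}: f^{-1}(U) = {θ, ι} ∈ τ_X ✓.
Every preimage lies in τ_X, so f IS continuous.


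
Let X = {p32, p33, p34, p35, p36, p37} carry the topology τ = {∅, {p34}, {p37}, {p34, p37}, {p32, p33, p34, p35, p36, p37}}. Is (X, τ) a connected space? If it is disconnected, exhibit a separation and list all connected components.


(X, τ) is connected.

Find clopen sets (U ∈ τ with X ∖ U ∈ τ):
  U = ∅, X ∖ U = {p32, p33, p34, p35, p36, p37} — both open, so U is clopen.
  U = {p32, p33, p34, p35, p36, p37}, X ∖ U = ∅ — both open, so U is clopen.
Only trivial clopens (∅ and X) exist, so (X, τ) is connected.
Compute connected components by grouping points that agree on all clopens:
  component: {p32, p33, p34, p35, p36, p37}


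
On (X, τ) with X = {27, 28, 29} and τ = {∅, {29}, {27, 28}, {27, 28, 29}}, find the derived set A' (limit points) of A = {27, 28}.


A' = {27, 28}

For each x ∈ X, list the open sets U ∈ τ with x ∈ U, then check whether U ∩ (A ∖ {x}) ≠ ∅ for every such U.
  x = 27: opens ∋ x are {27, 28}, {27, 28, 29}; each meets A ∖ {27}, so x IS a limit point.
  x = 28: opens ∋ x are {27, 28}, {27, 28, 29}; each meets A ∖ {28}, so x IS a limit point.
  x = 29: open {29} ∋ x has {29} ∩ (A ∖ {29}) = ∅, so x is NOT a limit point.
Collecting: A' = {27, 28}.


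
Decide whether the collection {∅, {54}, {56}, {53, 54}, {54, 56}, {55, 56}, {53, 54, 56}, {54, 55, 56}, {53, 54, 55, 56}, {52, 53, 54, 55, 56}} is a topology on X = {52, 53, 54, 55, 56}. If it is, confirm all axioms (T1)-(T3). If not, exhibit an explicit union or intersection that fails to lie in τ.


τ IS a topology on X.

Axiom (T1): ∅ ∈ τ? Yes; X ∈ τ? Yes.
Axiom (T2/T3): check pairwise unions and intersections of members of τ.
All pairwise intersections and unions checked — each lies in τ. Therefore τ satisfies (T1), (T2), (T3): it IS a topology on X.


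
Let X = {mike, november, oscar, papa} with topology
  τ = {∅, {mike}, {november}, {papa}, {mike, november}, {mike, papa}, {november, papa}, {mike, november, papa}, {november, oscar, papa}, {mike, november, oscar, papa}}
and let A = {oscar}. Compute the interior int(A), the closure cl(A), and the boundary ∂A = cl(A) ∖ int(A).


int(A) = ∅, cl(A) = {oscar}, ∂A = {oscar}.

Closed sets in (X, τ) are complements of opens:
  closed(X, τ) = {∅, {mike}, {oscar}, {mike, oscar}, {november, oscar}, {oscar, papa}, {mike, november, oscar}, {mike, oscar, papa}, {november, oscar, papa}, {mike, november, oscar, papa}}.
int(A) = ⋃ {U ∈ τ : U ⊆ A}. Opens contained in A: ∅.
Taking the union of these: int(A) = ∅.
cl(A) = ⋂ {C closed : A ⊆ C}. Closed sets containing A: {oscar}, {mike, oscar}, {november, oscar}, {oscar, papa}, {mike, november, oscar}, {mike, oscar, papa}, {november, oscar, papa}, {mike, november, oscar, papa}.
Intersecting these: cl(A) = {oscar}.
∂A = cl(A) ∖ int(A) = {oscar} ∖ ∅ = {oscar}.


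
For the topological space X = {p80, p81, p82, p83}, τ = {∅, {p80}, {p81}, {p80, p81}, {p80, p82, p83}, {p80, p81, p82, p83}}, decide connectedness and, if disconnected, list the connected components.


(X, τ) is disconnected; components = [{p81}, {p80, p82, p83}].

Find clopen sets (U ∈ τ with X ∖ U ∈ τ):
  U = ∅, X ∖ U = {p80, p81, p82, p83} — both open, so U is clopen.
  U = {p81}, X ∖ U = {p80, p82, p83} — both open, so U is clopen.
  U = {p80, p82, p83}, X ∖ U = {p81} — both open, so U is clopen.
  U = {p80, p81, p82, p83}, X ∖ U = ∅ — both open, so U is clopen.
Nontrivial clopen(s) exist: e.g. {p80, p82, p83}. So (X, τ) is disconnected.
Compute connected components by grouping points that agree on all clopens:
  component: {p81}
  component: {p80, p82, p83}


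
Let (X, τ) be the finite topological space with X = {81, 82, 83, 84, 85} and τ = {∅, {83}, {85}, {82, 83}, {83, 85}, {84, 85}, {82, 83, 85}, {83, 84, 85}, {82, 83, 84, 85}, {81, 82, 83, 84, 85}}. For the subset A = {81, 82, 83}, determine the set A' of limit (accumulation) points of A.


A' = {81, 82}

For each x ∈ X, list the open sets U ∈ τ with x ∈ U, then check whether U ∩ (A ∖ {x}) ≠ ∅ for every such U.
  x = 81: opens ∋ x are {81, 82, 83, 84, 85}; each meets A ∖ {81}, so x IS a limit point.
  x = 82: opens ∋ x are {82, 83}, {82, 83, 85}, {82, 83, 84, 85}, {81, 82, 83, 84, 85}; each meets A ∖ {82}, so x IS a limit point.
  x = 83: open {83} ∋ x has {83} ∩ (A ∖ {83}) = ∅, so x is NOT a limit point.
  x = 84: open {84, 85} ∋ x has {84, 85} ∩ (A ∖ {84}) = ∅, so x is NOT a limit point.
  x = 85: open {85} ∋ x has {85} ∩ (A ∖ {85}) = ∅, so x is NOT a limit point.
Collecting: A' = {81, 82}.


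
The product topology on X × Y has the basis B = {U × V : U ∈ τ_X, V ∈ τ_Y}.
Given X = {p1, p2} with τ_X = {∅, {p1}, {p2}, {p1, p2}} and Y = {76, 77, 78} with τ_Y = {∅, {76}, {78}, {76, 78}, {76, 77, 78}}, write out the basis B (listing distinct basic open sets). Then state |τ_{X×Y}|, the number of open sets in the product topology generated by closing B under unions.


Basis B = {∅ × ∅, {p1} × {76}, {p1} × {78}, {p2} × {76}, {p2} × {78}, {p1} × {76, 78}, {p1, p2} × {76}, {p1, p2} × {78}, {p2} × {76, 78}, {p1} × {76, 77, 78}, {p2} × {76, 77, 78}, {p1, p2} × {76, 78}, {p1, p2} × {76, 77, 78}}; |τ_{X×Y}| = 25.

Enumerate products U × V with U ∈ τ_X, V ∈ τ_Y (deduplicated):
  ∅ × ∅ = {} (∅)
  {p1} × {76} = {(p1,76)}
  {p1} × {78} = {(p1,78)}
  {p2} × {76} = {(p2,76)}
  {p2} × {78} = {(p2,78)}
  {p1} × {76, 78} = {(p1,76), (p1,78)}
  {p1, p2} × {76} = {(p1,76), (p2,76)}
  {p1, p2} × {78} = {(p1,78), (p2,78)}
  {p2} × {76, 78} = {(p2,76), (p2,78)}
  {p1} × {76, 77, 78} = {(p1,76), (p1,77), (p1,78)}
  {p2} × {76, 77, 78} = {(p2,76), (p2,77), (p2,78)}
  {p1, p2} × {76, 78} = {(p1,76), (p1,78), (p2,76), (p2,78)}
  {p1, p2} × {76, 77, 78} = {(p1,76), (p1,77), (p1,78), (p2,76), (p2,77), (p2,78)}
These 13 distinct sets form the basis B.
Close under arbitrary unions to get τ_{X×Y}; counting gives |τ_{X×Y}| = 25.


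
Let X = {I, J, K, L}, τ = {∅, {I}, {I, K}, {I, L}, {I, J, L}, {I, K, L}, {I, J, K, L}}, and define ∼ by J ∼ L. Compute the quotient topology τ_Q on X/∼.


X/∼ = {[I], [J=L], [K]}; |τ_Q| = 5.

Equivalence classes: [I], [J=L], [K].
Quotient map π: X → X/∼ sends I ↦ [I], J ↦ [J=L], K ↦ [K], L ↦ [J=L].
For each subset V ⊆ X/∼, compute π^{-1}(V) ⊆ X and check whether π^{-1}(V) ∈ τ. V is open in τ_Q iff π^{-1}(V) ∈ τ.
  V = {}: π^{-1}(V) = ∅ ∈ τ ✓.
  V = {[I]}: π^{-1}(V) = {I} ∈ τ ✓.
  V = {[J=L]}: π^{-1}(V) = {J, L} ∉ τ ✗.
  V = {[I], [J=L]}: π^{-1}(V) = {I, J, L} ∈ τ ✓.
  V = {[K]}: π^{-1}(V) = {K} ∉ τ ✗.
  V = {[I], [K]}: π^{-1}(V) = {I, K} ∈ τ ✓.
  V = {[J=L], [K]}: π^{-1}(V) = {J, K, L} ∉ τ ✗.
  V = {[I], [J=L], [K]}: π^{-1}(V) = {I, J, K, L} ∈ τ ✓.
Open sets in the quotient: τ_Q = {{}, {[I]}, {[I], [J=L]}, {[I], [K]}, {[I], [J=L], [K]}} (5 elements).


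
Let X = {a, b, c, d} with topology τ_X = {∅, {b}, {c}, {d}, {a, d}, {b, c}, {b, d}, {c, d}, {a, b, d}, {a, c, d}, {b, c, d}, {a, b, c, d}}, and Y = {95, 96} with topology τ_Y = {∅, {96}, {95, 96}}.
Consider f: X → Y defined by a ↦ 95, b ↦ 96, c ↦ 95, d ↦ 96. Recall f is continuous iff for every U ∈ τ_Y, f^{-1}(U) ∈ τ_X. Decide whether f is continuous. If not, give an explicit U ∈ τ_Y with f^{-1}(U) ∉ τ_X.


f IS continuous.

Compute f^{-1}(U) for each U ∈ τ_Y:
  U = ∅: f^{-1}(U) = ∅ ∈ τ_X ✓.
  U = {96}: f^{-1}(U) = {b, d} ∈ τ_X ✓.
  U = {95, 96}: f^{-1}(U) = {a, b, c, d} ∈ τ_X ✓.
Every preimage lies in τ_X, so f IS continuous.


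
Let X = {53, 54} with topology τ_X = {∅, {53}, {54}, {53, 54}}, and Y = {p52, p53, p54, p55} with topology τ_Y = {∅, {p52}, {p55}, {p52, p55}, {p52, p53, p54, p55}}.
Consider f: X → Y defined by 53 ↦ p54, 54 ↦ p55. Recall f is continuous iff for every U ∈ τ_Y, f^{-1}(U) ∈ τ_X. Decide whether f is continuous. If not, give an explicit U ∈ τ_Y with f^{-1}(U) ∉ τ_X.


f IS continuous.

Compute f^{-1}(U) for each U ∈ τ_Y:
  U = ∅: f^{-1}(U) = ∅ ∈ τ_X ✓.
  U = {p52}: f^{-1}(U) = ∅ ∈ τ_X ✓.
  U = {p55}: f^{-1}(U) = {54} ∈ τ_X ✓.
  U = {p52, p55}: f^{-1}(U) = {54} ∈ τ_X ✓.
  U = {p52, p53, p54, p55}: f^{-1}(U) = {53, 54} ∈ τ_X ✓.
Every preimage lies in τ_X, so f IS continuous.


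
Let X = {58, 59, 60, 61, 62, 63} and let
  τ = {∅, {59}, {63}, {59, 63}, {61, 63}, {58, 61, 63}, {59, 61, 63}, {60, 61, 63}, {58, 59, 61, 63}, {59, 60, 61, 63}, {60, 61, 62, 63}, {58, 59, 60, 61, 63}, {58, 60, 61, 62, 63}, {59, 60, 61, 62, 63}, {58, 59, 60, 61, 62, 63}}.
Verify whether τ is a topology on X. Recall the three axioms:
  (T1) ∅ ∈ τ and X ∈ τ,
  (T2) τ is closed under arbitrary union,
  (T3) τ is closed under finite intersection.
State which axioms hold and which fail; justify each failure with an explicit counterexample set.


τ is NOT a topology on X.

Axiom (T1): ∅ ∈ τ? Yes; X ∈ τ? Yes.
Axiom (T2/T3): check pairwise unions and intersections of members of τ.
Counterexample for (T2): {58, 61, 63} ∪ {60, 61, 63} = {58, 60, 61, 63} ∉ τ. Therefore τ is NOT a topology.


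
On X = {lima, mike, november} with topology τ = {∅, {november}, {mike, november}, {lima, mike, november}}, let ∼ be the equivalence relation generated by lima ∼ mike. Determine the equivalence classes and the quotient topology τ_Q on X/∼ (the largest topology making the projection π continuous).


X/∼ = {[lima=mike], [november]}; |τ_Q| = 3.

Equivalence classes: [lima=mike], [november].
Quotient map π: X → X/∼ sends lima ↦ [lima=mike], mike ↦ [lima=mike], november ↦ [november].
For each subset V ⊆ X/∼, compute π^{-1}(V) ⊆ X and check whether π^{-1}(V) ∈ τ. V is open in τ_Q iff π^{-1}(V) ∈ τ.
  V = {}: π^{-1}(V) = ∅ ∈ τ ✓.
  V = {[lima=mike]}: π^{-1}(V) = {lima, mike} ∉ τ ✗.
  V = {[november]}: π^{-1}(V) = {november} ∈ τ ✓.
  V = {[lima=mike], [november]}: π^{-1}(V) = {lima, mike, november} ∈ τ ✓.
Open sets in the quotient: τ_Q = {{}, {[november]}, {[lima=mike], [november]}} (3 elements).


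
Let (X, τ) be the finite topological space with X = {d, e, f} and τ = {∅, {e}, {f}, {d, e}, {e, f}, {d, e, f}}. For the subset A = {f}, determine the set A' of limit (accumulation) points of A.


A' = ∅

For each x ∈ X, list the open sets U ∈ τ with x ∈ U, then check whether U ∩ (A ∖ {x}) ≠ ∅ for every such U.
  x = d: open {d, e} ∋ x has {d, e} ∩ (A ∖ {d}) = ∅, so x is NOT a limit point.
  x = e: open {e} ∋ x has {e} ∩ (A ∖ {e}) = ∅, so x is NOT a limit point.
  x = f: open {f} ∋ x has {f} ∩ (A ∖ {f}) = ∅, so x is NOT a limit point.
Collecting: A' = ∅.


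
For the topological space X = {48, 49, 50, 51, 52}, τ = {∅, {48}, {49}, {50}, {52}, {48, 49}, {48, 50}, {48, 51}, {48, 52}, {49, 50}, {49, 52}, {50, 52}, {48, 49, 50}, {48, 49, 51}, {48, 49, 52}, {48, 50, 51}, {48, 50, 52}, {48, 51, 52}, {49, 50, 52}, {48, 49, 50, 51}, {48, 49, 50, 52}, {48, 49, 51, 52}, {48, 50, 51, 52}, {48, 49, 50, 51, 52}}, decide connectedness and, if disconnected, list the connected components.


(X, τ) is disconnected; components = [{49}, {50}, {52}, {48, 51}].

Find clopen sets (U ∈ τ with X ∖ U ∈ τ):
  U = ∅, X ∖ U = {48, 49, 50, 51, 52} — both open, so U is clopen.
  U = {49}, X ∖ U = {48, 50, 51, 52} — both open, so U is clopen.
  U = {50}, X ∖ U = {48, 49, 51, 52} — both open, so U is clopen.
  U = {52}, X ∖ U = {48, 49, 50, 51} — both open, so U is clopen.
  U = {48, 51}, X ∖ U = {49, 50, 52} — both open, so U is clopen.
  U = {49, 50}, X ∖ U = {48, 51, 52} — both open, so U is clopen.
  U = {49, 52}, X ∖ U = {48, 50, 51} — both open, so U is clopen.
  U = {50, 52}, X ∖ U = {48, 49, 51} — both open, so U is clopen.
  U = {48, 49, 51}, X ∖ U = {50, 52} — both open, so U is clopen.
  U = {48, 50, 51}, X ∖ U = {49, 52} — both open, so U is clopen.
  U = {48, 51, 52}, X ∖ U = {49, 50} — both open, so U is clopen.
  U = {49, 50, 52}, X ∖ U = {48, 51} — both open, so U is clopen.
  U = {48, 49, 50, 51}, X ∖ U = {52} — both open, so U is clopen.
  U = {48, 49, 51, 52}, X ∖ U = {50} — both open, so U is clopen.
  U = {48, 50, 51, 52}, X ∖ U = {49} — both open, so U is clopen.
  U = {48, 49, 50, 51, 52}, X ∖ U = ∅ — both open, so U is clopen.
Nontrivial clopen(s) exist: e.g. {52}. So (X, τ) is disconnected.
Compute connected components by grouping points that agree on all clopens:
  component: {49}
  component: {50}
  component: {52}
  component: {48, 51}


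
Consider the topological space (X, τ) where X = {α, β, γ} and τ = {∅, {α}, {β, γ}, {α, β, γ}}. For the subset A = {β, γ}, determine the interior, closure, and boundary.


int(A) = {β, γ}, cl(A) = {β, γ}, ∂A = ∅.

Closed sets in (X, τ) are complements of opens:
  closed(X, τ) = {∅, {α}, {β, γ}, {α, β, γ}}.
int(A) = ⋃ {U ∈ τ : U ⊆ A}. Opens contained in A: ∅, {β, γ}.
Taking the union of these: int(A) = {β, γ}.
cl(A) = ⋂ {C closed : A ⊆ C}. Closed sets containing A: {β, γ}, {α, β, γ}.
Intersecting these: cl(A) = {β, γ}.
∂A = cl(A) ∖ int(A) = {β, γ} ∖ {β, γ} = ∅.


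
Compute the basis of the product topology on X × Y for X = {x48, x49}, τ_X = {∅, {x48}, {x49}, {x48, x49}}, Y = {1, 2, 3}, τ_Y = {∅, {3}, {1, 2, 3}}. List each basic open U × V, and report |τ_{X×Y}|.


Basis B = {∅ × ∅, {x48} × {3}, {x49} × {3}, {x48, x49} × {3}, {x48} × {1, 2, 3}, {x49} × {1, 2, 3}, {x48, x49} × {1, 2, 3}}; |τ_{X×Y}| = 9.

Enumerate products U × V with U ∈ τ_X, V ∈ τ_Y (deduplicated):
  ∅ × ∅ = {} (∅)
  {x48} × {3} = {(x48,3)}
  {x49} × {3} = {(x49,3)}
  {x48, x49} × {3} = {(x48,3), (x49,3)}
  {x48} × {1, 2, 3} = {(x48,1), (x48,2), (x48,3)}
  {x49} × {1, 2, 3} = {(x49,1), (x49,2), (x49,3)}
  {x48, x49} × {1, 2, 3} = {(x48,1), (x48,2), (x48,3), (x49,1), (x49,2), (x49,3)}
These 7 distinct sets form the basis B.
Close under arbitrary unions to get τ_{X×Y}; counting gives |τ_{X×Y}| = 9.


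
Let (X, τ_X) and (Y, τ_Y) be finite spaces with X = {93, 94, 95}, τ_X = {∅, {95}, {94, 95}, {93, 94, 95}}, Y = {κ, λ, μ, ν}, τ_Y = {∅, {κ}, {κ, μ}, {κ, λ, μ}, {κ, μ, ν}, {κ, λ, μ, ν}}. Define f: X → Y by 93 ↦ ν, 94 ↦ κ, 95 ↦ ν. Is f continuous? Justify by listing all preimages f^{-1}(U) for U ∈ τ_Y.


f is NOT continuous.

Compute f^{-1}(U) for each U ∈ τ_Y:
  U = ∅: f^{-1}(U) = ∅ ∈ τ_X ✓.
  U = {κ}: f^{-1}(U) = {94} ∉ τ_X ✗.
  U = {κ, μ}: f^{-1}(U) = {94} ∉ τ_X ✗.
  U = {κ, λ, μ}: f^{-1}(U) = {94} ∉ τ_X ✗.
  U = {κ, μ, ν}: f^{-1}(U) = {93, 94, 95} ∈ τ_X ✓.
  U = {κ, λ, μ, ν}: f^{-1}(U) = {93, 94, 95} ∈ τ_X ✓.
Found U = {κ} with f^{-1}(U) = {94} not in τ_X. Therefore f is NOT continuous.


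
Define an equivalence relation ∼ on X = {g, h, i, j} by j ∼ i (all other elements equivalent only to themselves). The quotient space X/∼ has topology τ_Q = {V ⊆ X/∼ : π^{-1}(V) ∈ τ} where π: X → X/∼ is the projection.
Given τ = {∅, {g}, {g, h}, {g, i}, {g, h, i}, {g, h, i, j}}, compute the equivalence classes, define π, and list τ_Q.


X/∼ = {[g], [h], [i=j]}; |τ_Q| = 4.

Equivalence classes: [g], [h], [i=j].
Quotient map π: X → X/∼ sends g ↦ [g], h ↦ [h], i ↦ [i=j], j ↦ [i=j].
For each subset V ⊆ X/∼, compute π^{-1}(V) ⊆ X and check whether π^{-1}(V) ∈ τ. V is open in τ_Q iff π^{-1}(V) ∈ τ.
  V = {}: π^{-1}(V) = ∅ ∈ τ ✓.
  V = {[g]}: π^{-1}(V) = {g} ∈ τ ✓.
  V = {[h]}: π^{-1}(V) = {h} ∉ τ ✗.
  V = {[g], [h]}: π^{-1}(V) = {g, h} ∈ τ ✓.
  V = {[i=j]}: π^{-1}(V) = {i, j} ∉ τ ✗.
  V = {[g], [i=j]}: π^{-1}(V) = {g, i, j} ∉ τ ✗.
  V = {[h], [i=j]}: π^{-1}(V) = {h, i, j} ∉ τ ✗.
  V = {[g], [h], [i=j]}: π^{-1}(V) = {g, h, i, j} ∈ τ ✓.
Open sets in the quotient: τ_Q = {{}, {[g]}, {[g], [h]}, {[g], [h], [i=j]}} (4 elements).
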